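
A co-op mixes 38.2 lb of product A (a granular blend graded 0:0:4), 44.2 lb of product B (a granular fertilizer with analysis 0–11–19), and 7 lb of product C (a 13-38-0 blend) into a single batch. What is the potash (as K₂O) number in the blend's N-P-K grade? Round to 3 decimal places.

Total mass = 38.2 + 44.2 + 7 = 89.4 lb.
K₂O mass = 4%×38.2 + 19%×44.2 + 0%×7 = 9.926 lb.
% K₂O = 9.926 / 89.4 = 11.1029%.

11.103% K₂O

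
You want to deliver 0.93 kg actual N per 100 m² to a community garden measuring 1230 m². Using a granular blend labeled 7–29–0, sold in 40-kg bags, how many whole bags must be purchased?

5 bags

Product per 100 m² = 0.93 / 7% = 13.2857 kg.
Total product = 13.2857 × 1230 / 100 = 163.414 kg.
Bags = ⌈163.414 / 40⌉ = 5.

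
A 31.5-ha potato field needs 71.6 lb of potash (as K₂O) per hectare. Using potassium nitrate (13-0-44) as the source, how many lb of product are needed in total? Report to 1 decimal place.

Product per hectare = 71.6 / 44% = 162.727 lb.
Total product = 162.727 × 31.5 = 5125.91 lb.

5125.9 lb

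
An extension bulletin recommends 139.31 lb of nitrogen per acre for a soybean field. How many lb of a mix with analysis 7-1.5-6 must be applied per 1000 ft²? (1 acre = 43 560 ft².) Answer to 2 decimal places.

Product per acre = 139.31 / 7% = 1990.14 lb.
Convert to per 1000 ft²: 1990.14 × 0.0229568 = 45.6874 lb.

45.69 lb of product per thousand sq ft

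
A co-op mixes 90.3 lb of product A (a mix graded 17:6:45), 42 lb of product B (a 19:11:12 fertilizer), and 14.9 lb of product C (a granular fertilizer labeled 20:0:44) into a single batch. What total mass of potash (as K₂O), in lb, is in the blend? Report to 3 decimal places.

K₂O mass = 45%×90.3 + 12%×42 + 44%×14.9 = 52.231 lb.

52.231 lb K₂O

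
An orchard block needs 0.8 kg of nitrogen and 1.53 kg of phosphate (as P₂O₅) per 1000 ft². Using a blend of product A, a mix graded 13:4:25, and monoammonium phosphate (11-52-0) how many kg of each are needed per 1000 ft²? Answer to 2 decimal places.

3.92 kg product A, 2.64 kg monoammonium phosphate

Let a = kg of product A, b = kg of monoammonium phosphate (per 1000 ft²).
N: 0.13·a + 0.11·b = 0.8
P₂O₅: 0.04·a + 0.52·b = 1.53
Eliminate b: (row1) − 0.11/0.52·(row2) → 0.121538·a = 0.476346, so a = 3.9193.
Then b = (1.53 − 0.04·3.9193) / 0.52 = 2.64082.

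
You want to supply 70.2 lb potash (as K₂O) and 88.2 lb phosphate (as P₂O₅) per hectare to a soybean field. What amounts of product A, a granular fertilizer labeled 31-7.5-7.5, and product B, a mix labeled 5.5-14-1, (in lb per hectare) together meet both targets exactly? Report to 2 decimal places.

Let a = lb of product A, b = lb of product B (per hectare).
K₂O: 0.075·a + 0.01·b = 70.2
P₂O₅: 0.075·a + 0.14·b = 88.2
Solving simultaneously: a = 917.538, b = 138.462.

917.54 lb product A, 138.46 lb product B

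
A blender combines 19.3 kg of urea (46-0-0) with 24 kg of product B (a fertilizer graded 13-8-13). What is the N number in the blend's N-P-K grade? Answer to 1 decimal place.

Total mass = 19.3 + 24 = 43.3 kg.
N mass = 46%×19.3 + 13%×24 = 11.998 kg.
% N = 11.998 / 43.3 = 27.709%.

27.7% N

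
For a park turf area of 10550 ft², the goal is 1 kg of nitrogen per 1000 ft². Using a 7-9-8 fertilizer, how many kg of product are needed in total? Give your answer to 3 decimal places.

150.714 kg

Product per 1000 ft² = 1 / 7% = 14.2857 kg.
Total product = 14.2857 × 10550 / 1000 = 150.7143 kg.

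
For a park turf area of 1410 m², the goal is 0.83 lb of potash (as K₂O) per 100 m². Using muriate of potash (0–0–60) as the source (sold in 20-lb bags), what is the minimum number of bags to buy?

Product per 100 m² = 0.83 / 60% = 1.38333 lb.
Total product = 1.38333 × 1410 / 100 = 19.505 lb.
Bags = ⌈19.505 / 20⌉ = 1.

1 bags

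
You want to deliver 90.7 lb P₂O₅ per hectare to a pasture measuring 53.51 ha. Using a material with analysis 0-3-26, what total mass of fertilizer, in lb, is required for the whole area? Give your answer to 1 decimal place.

161778.6 lb

Product per hectare = 90.7 / 3% = 3023.33 lb.
Total product = 3023.33 × 53.51 = 161778.57 lb.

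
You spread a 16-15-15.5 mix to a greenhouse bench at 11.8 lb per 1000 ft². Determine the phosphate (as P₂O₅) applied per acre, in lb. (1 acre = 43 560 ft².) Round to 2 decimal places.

77.10 lb P₂O₅ per acre

P₂O₅ per 1000 ft² = 11.8 × 15% = 1.77 lb.
Convert to per acre: 1.77 × 43.56 = 77.1012 lb.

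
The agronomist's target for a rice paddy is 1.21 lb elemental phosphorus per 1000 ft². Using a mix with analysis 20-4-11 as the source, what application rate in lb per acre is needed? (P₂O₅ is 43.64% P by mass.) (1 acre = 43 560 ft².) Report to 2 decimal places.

As P₂O₅: 1.21 / 0.4364 = 2.77269 lb per 1000 ft².
Product per 1000 ft² = 2.77269 / 4% = 69.3171 lb.
Convert to per acre: 69.3171 × 43.56 = 3019.4546 lb.

3019.45 lb of product per acre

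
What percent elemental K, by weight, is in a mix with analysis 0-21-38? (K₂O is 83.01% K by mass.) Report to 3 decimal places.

%K = 38 × 0.8301 = 31.5438%.

31.544% K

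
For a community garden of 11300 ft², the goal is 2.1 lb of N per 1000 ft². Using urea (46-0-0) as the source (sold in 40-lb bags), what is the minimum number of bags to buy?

2 bags

Product per 1000 ft² = 2.1 / 46% = 4.56522 lb.
Total product = 4.56522 × 11300 / 1000 = 51.587 lb.
Bags = ⌈51.587 / 40⌉ = 2.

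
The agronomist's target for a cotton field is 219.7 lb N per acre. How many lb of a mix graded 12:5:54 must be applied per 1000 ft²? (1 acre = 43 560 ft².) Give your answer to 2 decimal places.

Product per acre = 219.7 / 12% = 1830.83 lb.
Convert to per 1000 ft²: 1830.83 × 0.0229568 = 42.0301 lb.

42.03 lb of product per thousand sq ft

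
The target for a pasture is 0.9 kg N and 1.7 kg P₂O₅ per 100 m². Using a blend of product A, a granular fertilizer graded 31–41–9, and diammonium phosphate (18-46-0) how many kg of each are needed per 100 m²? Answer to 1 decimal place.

Per-100 m² balance (a = product A, b = diammonium phosphate):
N: 0.31·a + 0.18·b = 0.9
P₂O₅: 0.41·a + 0.46·b = 1.7
Eliminate b: (row1) − 0.18/0.46·(row2) → 0.149565·a = 0.234783, so a = 1.56977.
Then b = (1.7 − 0.41·1.56977) / 0.46 = 2.29651.

1.6 kg product A, 2.3 kg diammonium phosphate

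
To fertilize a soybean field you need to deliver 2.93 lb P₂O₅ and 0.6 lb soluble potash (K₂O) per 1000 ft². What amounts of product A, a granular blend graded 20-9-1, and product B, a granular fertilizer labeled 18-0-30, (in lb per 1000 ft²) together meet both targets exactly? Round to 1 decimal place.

32.6 lb product A, 0.9 lb product B

Let a = lb of product A, b = lb of product B (per 1000 ft²).
P₂O₅: 0.09·a + 0·b = 2.93
K₂O: 0.01·a + 0.3·b = 0.6
Eliminate b: (row1) − 0/0.3·(row2) → 0.09·a = 2.93, so a = 32.5556.
Then b = (0.6 − 0.01·32.5556) / 0.3 = 0.914815.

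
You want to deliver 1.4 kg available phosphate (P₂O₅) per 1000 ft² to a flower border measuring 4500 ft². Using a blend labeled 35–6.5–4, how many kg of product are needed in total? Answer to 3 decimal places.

Product per 1000 ft² = 1.4 / 6.5% = 21.5385 kg.
Total product = 21.5385 × 4500 / 1000 = 96.9231 kg.

96.923 kg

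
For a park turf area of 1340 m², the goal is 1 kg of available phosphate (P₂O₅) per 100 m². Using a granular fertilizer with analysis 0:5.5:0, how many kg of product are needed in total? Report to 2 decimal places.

243.64 kg

Product per 100 m² = 1 / 5.5% = 18.1818 kg.
Total product = 18.1818 × 1340 / 100 = 243.636 kg.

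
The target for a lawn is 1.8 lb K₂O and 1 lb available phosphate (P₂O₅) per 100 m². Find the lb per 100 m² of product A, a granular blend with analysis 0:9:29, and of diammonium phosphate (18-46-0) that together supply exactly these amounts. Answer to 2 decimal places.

With a, b = lb per 100 m² of product A and diammonium phosphate:
K₂O: 0.29·a + 0·b = 1.8
P₂O₅: 0.09·a + 0.46·b = 1
From row1: a = (1.8 − 0·b) / 0.29.
Into row2: 0.09·(1.8 − 0·b)/0.29 + 0.46·b = 1 → b = 0.95952, a = 6.2069.

6.21 lb product A, 0.96 lb diammonium phosphate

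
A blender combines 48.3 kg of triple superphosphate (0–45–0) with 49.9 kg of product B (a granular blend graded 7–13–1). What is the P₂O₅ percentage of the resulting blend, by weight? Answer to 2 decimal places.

28.74% P₂O₅

Total mass = 48.3 + 49.9 = 98.2 kg.
P₂O₅ mass = 45%×48.3 + 13%×49.9 = 28.222 kg.
% P₂O₅ = 28.222 / 98.2 = 28.7393%.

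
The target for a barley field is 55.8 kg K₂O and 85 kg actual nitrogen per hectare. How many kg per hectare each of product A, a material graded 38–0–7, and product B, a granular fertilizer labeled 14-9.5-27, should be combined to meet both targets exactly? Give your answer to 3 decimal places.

163.125 kg product A, 164.375 kg product B

With a, b = kg per hectare of product A and product B:
K₂O: 0.07·a + 0.27·b = 55.8
N: 0.38·a + 0.14·b = 85
Eliminate a: (row1) − 0.07/0.38·(row2) → 0.244211·b = 40.1421, so b = 164.375.
Back-substitute: a = (55.8 − 0.27·164.375) / 0.07 = 163.125.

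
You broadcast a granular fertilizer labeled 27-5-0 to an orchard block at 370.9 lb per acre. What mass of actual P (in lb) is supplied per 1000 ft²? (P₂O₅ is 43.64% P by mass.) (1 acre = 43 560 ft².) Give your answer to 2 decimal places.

P₂O₅ per acre = 370.9 × 5% = 18.545 lb.
Elemental P = 18.545 × 0.4364 = 8.09304 lb per acre.
Convert to per 1000 ft²: 8.09304 × 0.0229568 = 0.185791 lb.

0.19 lb P per thousand sq ft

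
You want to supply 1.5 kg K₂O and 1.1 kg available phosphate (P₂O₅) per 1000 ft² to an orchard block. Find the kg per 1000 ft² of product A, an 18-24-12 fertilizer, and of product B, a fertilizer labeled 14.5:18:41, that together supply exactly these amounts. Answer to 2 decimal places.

With a, b = kg per 1000 ft² of product A and product B:
K₂O: 0.12·a + 0.41·b = 1.5
P₂O₅: 0.24·a + 0.18·b = 1.1
Solving simultaneously: a = 2.35677, b = 2.96875.

2.36 kg product A, 2.97 kg product B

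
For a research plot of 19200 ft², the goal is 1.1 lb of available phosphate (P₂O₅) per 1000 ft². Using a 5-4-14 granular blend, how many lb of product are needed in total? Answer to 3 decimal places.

Product per 1000 ft² = 1.1 / 4% = 27.5 lb.
Total product = 27.5 × 19200 / 1000 = 528 lb.

528.000 lb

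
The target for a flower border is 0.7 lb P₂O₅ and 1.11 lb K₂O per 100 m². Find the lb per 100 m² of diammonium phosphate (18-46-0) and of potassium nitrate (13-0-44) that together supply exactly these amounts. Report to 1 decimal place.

1.5 lb diammonium phosphate, 2.5 lb potassium nitrate

Per-100 m² balance (a = diammonium phosphate, b = potassium nitrate):
P₂O₅: 0.46·a + 0·b = 0.7
K₂O: 0·a + 0.44·b = 1.11
Solving simultaneously: a = 1.52174, b = 2.52273.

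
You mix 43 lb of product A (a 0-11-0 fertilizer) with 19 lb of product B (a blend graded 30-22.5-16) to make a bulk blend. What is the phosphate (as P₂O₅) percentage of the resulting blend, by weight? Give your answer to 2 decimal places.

Total mass = 43 + 19 = 62 lb.
P₂O₅ mass = 11%×43 + 22.5%×19 = 9.005 lb.
% P₂O₅ = 9.005 / 62 = 14.5242%.

14.52% P₂O₅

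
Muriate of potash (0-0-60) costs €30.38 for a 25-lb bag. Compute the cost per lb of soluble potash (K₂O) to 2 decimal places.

K₂O in bag = 25 × 60% = 15 lb.
Cost per lb K₂O = €30.38 / 15 = €2.0253.

€2.03 per lb K₂O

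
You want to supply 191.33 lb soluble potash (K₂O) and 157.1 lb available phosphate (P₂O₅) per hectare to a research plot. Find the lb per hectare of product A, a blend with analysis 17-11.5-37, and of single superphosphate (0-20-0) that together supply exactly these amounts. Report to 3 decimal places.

Per-hectare balance (a = product A, b = single superphosphate):
K₂O: 0.37·a + 0·b = 191.33
P₂O₅: 0.115·a + 0.2·b = 157.1
Solving simultaneously: a = 517.1081, b = 488.1628.

517.108 lb product A, 488.163 lb single superphosphate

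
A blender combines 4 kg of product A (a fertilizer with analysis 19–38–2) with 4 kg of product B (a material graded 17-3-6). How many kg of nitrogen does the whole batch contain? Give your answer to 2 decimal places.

N mass = 19%×4 + 17%×4 = 1.44 kg.

1.44 kg N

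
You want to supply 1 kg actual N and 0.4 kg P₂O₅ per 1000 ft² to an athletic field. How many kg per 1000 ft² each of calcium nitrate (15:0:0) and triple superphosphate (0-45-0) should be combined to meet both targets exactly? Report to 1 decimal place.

6.7 kg calcium nitrate, 0.9 kg triple superphosphate

With a, b = kg per 1000 ft² of calcium nitrate and triple superphosphate:
N: 0.15·a + 0·b = 1
P₂O₅: 0·a + 0.45·b = 0.4
Solving simultaneously: a = 6.66667, b = 0.888889.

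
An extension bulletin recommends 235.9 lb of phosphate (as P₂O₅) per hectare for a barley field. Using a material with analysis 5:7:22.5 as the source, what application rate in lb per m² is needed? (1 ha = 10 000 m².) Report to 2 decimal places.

0.34 lb of product per sq m

Product per hectare = 235.9 / 7% = 3370 lb.
Convert to per m²: 3370 × 0.0001 = 0.337 lb.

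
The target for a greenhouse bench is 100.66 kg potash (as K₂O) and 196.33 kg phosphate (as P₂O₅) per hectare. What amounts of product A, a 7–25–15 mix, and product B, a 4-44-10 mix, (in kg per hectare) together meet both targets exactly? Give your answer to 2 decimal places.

Per-hectare balance (a = product A, b = product B):
K₂O: 0.15·a + 0.1·b = 100.66
P₂O₅: 0.25·a + 0.44·b = 196.33
Solving simultaneously: a = 601.4, b = 104.5.

601.40 kg product A, 104.50 kg product B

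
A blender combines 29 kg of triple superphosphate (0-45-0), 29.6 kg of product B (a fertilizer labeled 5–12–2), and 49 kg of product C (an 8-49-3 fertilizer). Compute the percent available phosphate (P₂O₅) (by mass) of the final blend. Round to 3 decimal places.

37.743% P₂O₅

Total mass = 29 + 29.6 + 49 = 107.6 kg.
P₂O₅ mass = 45%×29 + 12%×29.6 + 49%×49 = 40.612 kg.
% P₂O₅ = 40.612 / 107.6 = 37.74349%.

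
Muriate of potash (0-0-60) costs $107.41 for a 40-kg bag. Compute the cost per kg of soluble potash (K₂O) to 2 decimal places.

$4.48 per kg K₂O

K₂O in bag = 40 × 60% = 24 kg.
Cost per kg K₂O = $107.41 / 24 = $4.4754.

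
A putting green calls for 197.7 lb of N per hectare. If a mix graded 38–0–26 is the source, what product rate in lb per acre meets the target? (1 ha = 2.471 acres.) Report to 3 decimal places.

210.548 lb of product per acre

Product per hectare = 197.7 / 38% = 520.263 lb.
Convert to per acre: 520.263 × 0.404694 = 210.5476 lb.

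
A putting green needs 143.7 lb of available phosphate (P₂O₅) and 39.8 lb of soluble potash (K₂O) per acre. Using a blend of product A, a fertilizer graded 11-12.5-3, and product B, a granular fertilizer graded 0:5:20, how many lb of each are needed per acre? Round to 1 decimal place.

Per-acre balance (a = product A, b = product B):
P₂O₅: 0.125·a + 0.05·b = 143.7
K₂O: 0.03·a + 0.2·b = 39.8
Eliminate b: (row1) − 0.05/0.2·(row2) → 0.1175·a = 133.75, so a = 1138.298.
Then b = (39.8 − 0.03·1138.298) / 0.2 = 28.2553.

1138.3 lb product A, 28.3 lb product B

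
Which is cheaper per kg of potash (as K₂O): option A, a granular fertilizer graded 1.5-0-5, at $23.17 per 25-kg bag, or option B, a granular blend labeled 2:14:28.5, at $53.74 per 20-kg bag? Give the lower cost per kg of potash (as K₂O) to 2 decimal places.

option A: K₂O per bag = 25 × 5% = 1.25 kg; cost = 23.17 / 1.25 = $18.5360/kg K₂O.
option B: K₂O per bag = 20 × 28.5% = 5.7 kg; cost = 53.74 / 5.7 = $9.4281/kg K₂O.
option B is cheaper.

$9.43 per kg K₂O (option B)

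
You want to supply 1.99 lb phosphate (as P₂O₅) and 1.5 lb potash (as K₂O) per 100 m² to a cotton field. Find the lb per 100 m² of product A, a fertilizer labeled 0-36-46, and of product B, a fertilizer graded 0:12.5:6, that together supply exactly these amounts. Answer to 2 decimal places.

1.90 lb product A, 10.46 lb product B

Per-100 m² balance (a = product A, b = product B):
P₂O₅: 0.36·a + 0.125·b = 1.99
K₂O: 0.46·a + 0.06·b = 1.5
Eliminate b: (row1) − 0.125/0.06·(row2) → -0.598333·a = -1.135, so a = 1.89694.
Then b = (1.5 − 0.46·1.89694) / 0.06 = 10.4568.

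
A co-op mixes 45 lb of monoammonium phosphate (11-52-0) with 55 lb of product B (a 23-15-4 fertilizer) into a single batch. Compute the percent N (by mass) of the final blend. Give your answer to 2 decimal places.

17.60% N

Total mass = 45 + 55 = 100 lb.
N mass = 11%×45 + 23%×55 = 17.6 lb.
% N = 17.6 / 100 = 17.6%.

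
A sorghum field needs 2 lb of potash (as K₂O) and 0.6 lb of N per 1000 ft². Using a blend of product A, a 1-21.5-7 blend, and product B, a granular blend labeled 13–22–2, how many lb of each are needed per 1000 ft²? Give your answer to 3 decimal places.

Per-1000 ft² balance (a = product A, b = product B):
K₂O: 0.07·a + 0.02·b = 2
N: 0.01·a + 0.13·b = 0.6
Eliminate a: (row1) − 0.07/0.01·(row2) → -0.89·b = -2.2, so b = 2.47191.
Back-substitute: a = (2 − 0.02·2.47191) / 0.07 = 27.8652.

27.865 lb product A, 2.472 lb product B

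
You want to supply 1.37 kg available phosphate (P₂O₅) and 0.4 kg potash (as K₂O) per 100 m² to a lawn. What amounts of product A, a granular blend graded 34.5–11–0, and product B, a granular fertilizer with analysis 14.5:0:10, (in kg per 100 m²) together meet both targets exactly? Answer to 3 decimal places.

With a, b = kg per 100 m² of product A and product B:
P₂O₅: 0.11·a + 0·b = 1.37
K₂O: 0·a + 0.1·b = 0.4
Solving simultaneously: a = 12.4545, b = 4.

12.455 kg product A, 4.000 kg product B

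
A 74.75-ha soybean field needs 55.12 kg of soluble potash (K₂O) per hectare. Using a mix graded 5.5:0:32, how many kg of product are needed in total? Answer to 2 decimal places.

12875.69 kg

Product per hectare = 55.12 / 32% = 172.25 kg.
Total product = 172.25 × 74.75 = 12875.688 kg.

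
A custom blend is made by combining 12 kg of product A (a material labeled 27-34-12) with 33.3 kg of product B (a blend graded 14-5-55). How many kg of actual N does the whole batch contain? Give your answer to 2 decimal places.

N mass = 27%×12 + 14%×33.3 = 7.902 kg.

7.90 kg N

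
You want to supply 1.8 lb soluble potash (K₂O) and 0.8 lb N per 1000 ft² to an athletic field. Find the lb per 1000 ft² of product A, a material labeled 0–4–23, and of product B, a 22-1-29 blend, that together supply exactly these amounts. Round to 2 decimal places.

3.24 lb product A, 3.64 lb product B

Per-1000 ft² balance (a = product A, b = product B):
K₂O: 0.23·a + 0.29·b = 1.8
N: 0·a + 0.22·b = 0.8
Solving simultaneously: a = 3.24111, b = 3.63636.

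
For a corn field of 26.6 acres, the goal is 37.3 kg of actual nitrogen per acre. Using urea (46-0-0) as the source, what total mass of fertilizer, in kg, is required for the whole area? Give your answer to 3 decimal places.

2156.913 kg

Product per acre = 37.3 / 46% = 81.087 kg.
Total product = 81.087 × 26.6 = 2156.91304 kg.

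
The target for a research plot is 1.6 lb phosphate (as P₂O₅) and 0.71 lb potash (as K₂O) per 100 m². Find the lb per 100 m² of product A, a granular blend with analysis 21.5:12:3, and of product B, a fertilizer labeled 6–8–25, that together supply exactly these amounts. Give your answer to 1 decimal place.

12.4 lb product A, 1.3 lb product B

Per-100 m² balance (a = product A, b = product B):
P₂O₅: 0.12·a + 0.08·b = 1.6
K₂O: 0.03·a + 0.25·b = 0.71
From row1: a = (1.6 − 0.08·b) / 0.12.
Into row2: 0.03·(1.6 − 0.08·b)/0.12 + 0.25·b = 0.71 → b = 1.34783, a = 12.4348.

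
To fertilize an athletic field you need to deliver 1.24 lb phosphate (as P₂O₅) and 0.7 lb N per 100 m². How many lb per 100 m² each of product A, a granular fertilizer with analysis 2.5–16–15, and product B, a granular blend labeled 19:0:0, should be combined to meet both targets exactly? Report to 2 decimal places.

7.75 lb product A, 2.66 lb product B

With a, b = lb per 100 m² of product A and product B:
P₂O₅: 0.16·a + 0·b = 1.24
N: 0.025·a + 0.19·b = 0.7
Eliminate a: (row1) − 0.16/0.025·(row2) → -1.216·b = -3.24, so b = 2.66447.
Back-substitute: a = (1.24 − 0·2.66447) / 0.16 = 7.75.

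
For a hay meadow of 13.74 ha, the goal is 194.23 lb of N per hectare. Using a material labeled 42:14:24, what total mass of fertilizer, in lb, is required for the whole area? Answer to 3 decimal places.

6354.096 lb

Product per hectare = 194.23 / 42% = 462.452 lb.
Total product = 462.452 × 13.74 = 6354.0957 lb.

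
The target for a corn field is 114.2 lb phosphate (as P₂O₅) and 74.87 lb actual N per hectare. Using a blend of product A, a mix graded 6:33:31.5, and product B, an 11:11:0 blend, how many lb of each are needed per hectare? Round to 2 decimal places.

145.67 lb product A, 601.18 lb product B

Let a = lb of product A, b = lb of product B (per hectare).
P₂O₅: 0.33·a + 0.11·b = 114.2
N: 0.06·a + 0.11·b = 74.87
From row1: a = (114.2 − 0.11·b) / 0.33.
Into row2: 0.06·(114.2 − 0.11·b)/0.33 + 0.11·b = 74.87 → b = 601.182, a = 145.667.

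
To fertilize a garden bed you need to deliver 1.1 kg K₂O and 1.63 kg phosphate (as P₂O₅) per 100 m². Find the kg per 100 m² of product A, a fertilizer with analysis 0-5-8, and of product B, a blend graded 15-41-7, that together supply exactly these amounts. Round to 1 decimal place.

11.5 kg product A, 2.6 kg product B

With a, b = kg per 100 m² of product A and product B:
K₂O: 0.08·a + 0.07·b = 1.1
P₂O₅: 0.05·a + 0.41·b = 1.63
From row1: a = (1.1 − 0.07·b) / 0.08.
Into row2: 0.05·(1.1 − 0.07·b)/0.08 + 0.41·b = 1.63 → b = 2.57338, a = 11.4983.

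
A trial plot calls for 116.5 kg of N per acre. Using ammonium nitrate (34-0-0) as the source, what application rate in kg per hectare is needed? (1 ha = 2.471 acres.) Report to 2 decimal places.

846.68 kg of product per hectare

Product per acre = 116.5 / 34% = 342.647 kg.
Convert to per hectare: 342.647 × 2.471 = 846.681 kg.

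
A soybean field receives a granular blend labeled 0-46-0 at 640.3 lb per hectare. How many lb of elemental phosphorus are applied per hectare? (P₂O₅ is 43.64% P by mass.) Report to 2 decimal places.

P₂O₅ per hectare = 640.3 × 46% = 294.538 lb.
Elemental P = 294.538 × 0.4364 = 128.536 lb per hectare.

128.54 lb P per hectare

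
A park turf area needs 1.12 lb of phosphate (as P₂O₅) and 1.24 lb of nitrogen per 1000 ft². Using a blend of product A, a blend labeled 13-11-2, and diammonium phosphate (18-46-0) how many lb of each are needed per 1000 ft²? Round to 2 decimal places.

Let a = lb of product A, b = lb of diammonium phosphate (per 1000 ft²).
P₂O₅: 0.11·a + 0.46·b = 1.12
N: 0.13·a + 0.18·b = 1.24
Solving simultaneously: a = 9.22, b = 0.23.

9.22 lb product A, 0.23 lb diammonium phosphate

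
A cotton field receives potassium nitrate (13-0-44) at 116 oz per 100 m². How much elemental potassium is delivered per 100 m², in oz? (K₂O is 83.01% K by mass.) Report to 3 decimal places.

K₂O per 100 m² = 116 × 44% = 51.04 oz.
Elemental K = 51.04 × 0.8301 = 42.3683 oz per 100 m².

42.368 oz K per hundred sq m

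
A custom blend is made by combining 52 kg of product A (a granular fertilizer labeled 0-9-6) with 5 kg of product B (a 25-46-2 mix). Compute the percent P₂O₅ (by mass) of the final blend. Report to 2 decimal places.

12.25% P₂O₅

Total mass = 52 + 5 = 57 kg.
P₂O₅ mass = 9%×52 + 46%×5 = 6.98 kg.
% P₂O₅ = 6.98 / 57 = 12.2456%.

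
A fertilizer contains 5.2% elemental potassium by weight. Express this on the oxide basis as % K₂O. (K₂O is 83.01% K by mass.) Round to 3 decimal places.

%K₂O = 5.2 / 0.8301 = 6.26431%.

6.264% K₂O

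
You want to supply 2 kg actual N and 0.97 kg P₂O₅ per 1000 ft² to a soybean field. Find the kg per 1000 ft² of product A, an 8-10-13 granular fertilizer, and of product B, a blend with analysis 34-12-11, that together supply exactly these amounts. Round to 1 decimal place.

Let a = kg of product A, b = kg of product B (per 1000 ft²).
N: 0.08·a + 0.34·b = 2
P₂O₅: 0.1·a + 0.12·b = 0.97
Eliminate a: (row1) − 0.08/0.1·(row2) → 0.244·b = 1.224, so b = 5.01639.
Back-substitute: a = (2 − 0.34·5.01639) / 0.08 = 3.68033.

3.7 kg product A, 5.0 kg product B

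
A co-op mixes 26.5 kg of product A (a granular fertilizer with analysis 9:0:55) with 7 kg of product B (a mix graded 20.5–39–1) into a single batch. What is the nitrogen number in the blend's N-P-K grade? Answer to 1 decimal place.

Total mass = 26.5 + 7 = 33.5 kg.
N mass = 9%×26.5 + 20.5%×7 = 3.82 kg.
% N = 3.82 / 33.5 = 11.403%.

11.4% N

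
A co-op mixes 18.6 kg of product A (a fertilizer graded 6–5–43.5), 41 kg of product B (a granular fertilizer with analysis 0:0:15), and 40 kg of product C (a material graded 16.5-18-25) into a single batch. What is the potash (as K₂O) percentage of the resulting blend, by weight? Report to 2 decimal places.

24.34% K₂O

Total mass = 18.6 + 41 + 40 = 99.6 kg.
K₂O mass = 43.5%×18.6 + 15%×41 + 25%×40 = 24.241 kg.
% K₂O = 24.241 / 99.6 = 24.3384%.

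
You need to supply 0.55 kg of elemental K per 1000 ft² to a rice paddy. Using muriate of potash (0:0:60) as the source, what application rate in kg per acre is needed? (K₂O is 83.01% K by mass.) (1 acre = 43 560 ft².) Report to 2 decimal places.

48.10 kg of product per acre

As K₂O: 0.55 / 0.8301 = 0.662571 kg per 1000 ft².
Product per 1000 ft² = 0.662571 / 60% = 1.10428 kg.
Convert to per acre: 1.10428 × 43.56 = 48.1026 kg.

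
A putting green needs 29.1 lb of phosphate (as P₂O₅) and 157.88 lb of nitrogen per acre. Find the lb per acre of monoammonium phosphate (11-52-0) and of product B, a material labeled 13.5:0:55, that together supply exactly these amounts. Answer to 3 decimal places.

55.962 lb monoammonium phosphate, 1123.883 lb product B

Per-acre balance (a = monoammonium phosphate, b = product B):
P₂O₅: 0.52·a + 0·b = 29.1
N: 0.11·a + 0.135·b = 157.88
Eliminate b: (row1) − 0/0.135·(row2) → 0.52·a = 29.1, so a = 55.9615.
Then b = (157.88 − 0.11·55.9615) / 0.135 = 1123.8832.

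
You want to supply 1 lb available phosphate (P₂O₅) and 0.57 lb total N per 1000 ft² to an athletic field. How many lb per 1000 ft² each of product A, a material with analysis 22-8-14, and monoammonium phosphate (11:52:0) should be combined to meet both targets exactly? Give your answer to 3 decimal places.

With a, b = lb per 1000 ft² of product A and monoammonium phosphate:
P₂O₅: 0.08·a + 0.52·b = 1
N: 0.22·a + 0.11·b = 0.57
Solving simultaneously: a = 1.76515, b = 1.65152.

1.765 lb product A, 1.652 lb monoammonium phosphate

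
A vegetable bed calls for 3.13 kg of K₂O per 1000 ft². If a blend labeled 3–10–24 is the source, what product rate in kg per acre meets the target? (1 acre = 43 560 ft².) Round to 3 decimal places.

Product per 1000 ft² = 3.13 / 24% = 13.0417 kg.
Convert to per acre: 13.0417 × 43.56 = 568.095 kg.

568.095 kg of product per acre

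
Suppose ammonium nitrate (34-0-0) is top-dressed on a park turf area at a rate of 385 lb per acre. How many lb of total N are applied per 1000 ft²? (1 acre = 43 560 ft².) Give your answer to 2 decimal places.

nitrogen per acre = 385 × 34% = 130.9 lb.
Convert to per 1000 ft²: 130.9 × 0.0229568 = 3.00505 lb.

3.01 lb N per thousand sq ft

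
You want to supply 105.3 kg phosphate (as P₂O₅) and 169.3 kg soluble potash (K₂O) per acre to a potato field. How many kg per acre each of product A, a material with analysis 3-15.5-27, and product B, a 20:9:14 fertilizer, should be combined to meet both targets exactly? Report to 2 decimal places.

With a, b = kg per acre of product A and product B:
P₂O₅: 0.155·a + 0.09·b = 105.3
K₂O: 0.27·a + 0.14·b = 169.3
Solving simultaneously: a = 190.3846, b = 842.115.

190.38 kg product A, 842.12 kg product B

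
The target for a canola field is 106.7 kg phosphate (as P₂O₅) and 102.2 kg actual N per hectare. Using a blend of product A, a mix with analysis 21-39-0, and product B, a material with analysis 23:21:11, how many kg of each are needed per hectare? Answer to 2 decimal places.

Per-hectare balance (a = product A, b = product B):
P₂O₅: 0.39·a + 0.21·b = 106.7
N: 0.21·a + 0.23·b = 102.2
Eliminate a: (row1) − 0.39/0.21·(row2) → -0.217143·b = -83.1, so b = 382.697.
Back-substitute: a = (106.7 − 0.21·382.697) / 0.39 = 67.5219.

67.52 kg product A, 382.70 kg product B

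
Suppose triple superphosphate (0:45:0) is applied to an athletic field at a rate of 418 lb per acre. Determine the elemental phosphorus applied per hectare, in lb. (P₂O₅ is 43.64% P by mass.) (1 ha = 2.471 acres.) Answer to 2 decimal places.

P₂O₅ per acre = 418 × 45% = 188.1 lb.
Elemental P = 188.1 × 0.4364 = 82.0868 lb per acre.
Convert to per hectare: 82.0868 × 2.471 = 202.837 lb.

202.84 lb P per hectare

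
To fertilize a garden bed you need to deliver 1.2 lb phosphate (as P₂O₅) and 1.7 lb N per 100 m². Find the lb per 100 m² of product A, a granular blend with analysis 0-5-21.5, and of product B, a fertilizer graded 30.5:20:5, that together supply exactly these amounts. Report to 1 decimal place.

With a, b = lb per 100 m² of product A and product B:
P₂O₅: 0.05·a + 0.2·b = 1.2
N: 0·a + 0.305·b = 1.7
Solving simultaneously: a = 1.70492, b = 5.57377.

1.7 lb product A, 5.6 lb product B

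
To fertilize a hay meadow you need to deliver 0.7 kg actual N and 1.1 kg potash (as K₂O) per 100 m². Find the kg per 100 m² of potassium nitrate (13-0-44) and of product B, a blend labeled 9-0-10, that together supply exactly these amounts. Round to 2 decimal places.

With a, b = kg per 100 m² of potassium nitrate and product B:
N: 0.13·a + 0.09·b = 0.7
K₂O: 0.44·a + 0.1·b = 1.1
Eliminate a: (row1) − 0.13/0.44·(row2) → 0.0604545·b = 0.375, so b = 6.20301.
Back-substitute: a = (0.7 − 0.09·6.20301) / 0.13 = 1.09023.

1.09 kg potassium nitrate, 6.20 kg product B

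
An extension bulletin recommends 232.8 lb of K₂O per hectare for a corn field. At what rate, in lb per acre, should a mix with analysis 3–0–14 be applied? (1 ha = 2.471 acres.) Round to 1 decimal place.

672.9 lb of product per acre

Product per hectare = 232.8 / 14% = 1662.86 lb.
Convert to per acre: 1662.86 × 0.404694 = 672.949 lb.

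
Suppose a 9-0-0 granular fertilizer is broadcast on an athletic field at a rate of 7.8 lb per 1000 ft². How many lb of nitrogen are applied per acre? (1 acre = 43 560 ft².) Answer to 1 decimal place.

30.6 lb N per acre

nitrogen per 1000 ft² = 7.8 × 9% = 0.702 lb.
Convert to per acre: 0.702 × 43.56 = 30.5791 lb.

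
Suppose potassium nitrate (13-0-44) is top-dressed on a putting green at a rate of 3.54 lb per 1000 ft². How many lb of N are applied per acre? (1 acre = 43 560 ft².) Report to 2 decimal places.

nitrogen per 1000 ft² = 3.54 × 13% = 0.4602 lb.
Convert to per acre: 0.4602 × 43.56 = 20.0463 lb.

20.05 lb N per acre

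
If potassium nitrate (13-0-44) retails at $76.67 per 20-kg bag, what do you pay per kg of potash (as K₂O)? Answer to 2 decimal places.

$8.71 per kg K₂O

K₂O in bag = 20 × 44% = 8.8 kg.
Cost per kg K₂O = $76.67 / 8.8 = $8.7125.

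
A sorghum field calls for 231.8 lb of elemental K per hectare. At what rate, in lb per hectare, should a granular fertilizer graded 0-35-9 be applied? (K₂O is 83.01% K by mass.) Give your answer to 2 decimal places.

3102.71 lb of product per hectare

As K₂O: 231.8 / 0.8301 = 279.243 lb per hectare.
Product per hectare = 279.243 / 9% = 3102.705 lb.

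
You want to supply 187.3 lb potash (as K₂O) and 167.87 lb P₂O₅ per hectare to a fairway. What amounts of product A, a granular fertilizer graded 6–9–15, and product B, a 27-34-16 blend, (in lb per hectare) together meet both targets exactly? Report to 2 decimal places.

With a, b = lb per hectare of product A and product B:
K₂O: 0.15·a + 0.16·b = 187.3
P₂O₅: 0.09·a + 0.34·b = 167.87
Solving simultaneously: a = 1006.087, b = 227.418.

1006.09 lb product A, 227.42 lb product B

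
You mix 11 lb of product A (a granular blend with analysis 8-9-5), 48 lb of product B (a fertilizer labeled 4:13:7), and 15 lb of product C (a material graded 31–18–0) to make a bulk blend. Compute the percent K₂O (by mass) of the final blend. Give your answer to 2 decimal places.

Total mass = 11 + 48 + 15 = 74 lb.
K₂O mass = 5%×11 + 7%×48 + 0%×15 = 3.91 lb.
% K₂O = 3.91 / 74 = 5.28378%.

5.28% K₂O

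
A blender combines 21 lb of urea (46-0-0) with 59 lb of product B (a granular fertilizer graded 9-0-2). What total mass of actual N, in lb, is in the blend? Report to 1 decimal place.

15.0 lb N

N mass = 46%×21 + 9%×59 = 14.97 lb.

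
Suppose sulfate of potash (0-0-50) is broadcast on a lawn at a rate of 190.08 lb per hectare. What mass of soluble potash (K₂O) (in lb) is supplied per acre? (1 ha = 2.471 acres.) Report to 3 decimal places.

38.462 lb K₂O per acre

K₂O per hectare = 190.08 × 50% = 95.04 lb.
Convert to per acre: 95.04 × 0.404694 = 38.4622 lb.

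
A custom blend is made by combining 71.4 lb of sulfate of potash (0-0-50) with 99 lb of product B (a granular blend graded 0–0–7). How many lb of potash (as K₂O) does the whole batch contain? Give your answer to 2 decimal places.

42.63 lb K₂O

K₂O mass = 50%×71.4 + 7%×99 = 42.63 lb.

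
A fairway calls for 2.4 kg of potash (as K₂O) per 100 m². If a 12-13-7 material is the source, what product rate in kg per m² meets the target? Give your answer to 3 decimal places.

Product per 100 m² = 2.4 / 7% = 34.2857 kg.
Convert to per m²: 34.2857 × 0.01 = 0.342857 kg.

0.343 kg of product per sq m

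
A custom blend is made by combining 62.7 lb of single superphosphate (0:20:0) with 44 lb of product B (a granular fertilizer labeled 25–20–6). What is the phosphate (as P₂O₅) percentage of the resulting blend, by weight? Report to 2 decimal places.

Total mass = 62.7 + 44 = 106.7 lb.
P₂O₅ mass = 20%×62.7 + 20%×44 = 21.34 lb.
% P₂O₅ = 21.34 / 106.7 = 20%.

20.00% P₂O₅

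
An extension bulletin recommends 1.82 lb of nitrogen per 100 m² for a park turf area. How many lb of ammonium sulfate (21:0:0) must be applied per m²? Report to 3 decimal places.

0.087 lb of product per sq m

Product per 100 m² = 1.82 / 21% = 8.66667 lb.
Convert to per m²: 8.66667 × 0.01 = 0.0866667 lb.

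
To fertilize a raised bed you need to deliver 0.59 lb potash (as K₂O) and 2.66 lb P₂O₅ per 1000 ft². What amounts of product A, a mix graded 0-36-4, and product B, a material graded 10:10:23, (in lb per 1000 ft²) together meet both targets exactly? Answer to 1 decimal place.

With a, b = lb per 1000 ft² of product A and product B:
K₂O: 0.04·a + 0.23·b = 0.59
P₂O₅: 0.36·a + 0.1·b = 2.66
Eliminate b: (row1) − 0.23/0.1·(row2) → -0.788·a = -5.528, so a = 7.01523.
Then b = (2.66 − 0.36·7.01523) / 0.1 = 1.34518.

7.0 lb product A, 1.3 lb product B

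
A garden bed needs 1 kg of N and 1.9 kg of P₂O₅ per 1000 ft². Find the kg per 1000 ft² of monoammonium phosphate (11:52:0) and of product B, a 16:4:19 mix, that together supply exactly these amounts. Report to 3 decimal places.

3.350 kg monoammonium phosphate, 3.947 kg product B

With a, b = kg per 1000 ft² of monoammonium phosphate and product B:
N: 0.11·a + 0.16·b = 1
P₂O₅: 0.52·a + 0.04·b = 1.9
Eliminate b: (row1) − 0.16/0.04·(row2) → -1.97·a = -6.6, so a = 3.35025.
Then b = (1.9 − 0.52·3.35025) / 0.04 = 3.9467.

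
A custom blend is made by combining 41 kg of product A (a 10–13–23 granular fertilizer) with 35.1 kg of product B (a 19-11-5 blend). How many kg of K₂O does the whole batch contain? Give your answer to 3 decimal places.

11.185 kg K₂O

K₂O mass = 23%×41 + 5%×35.1 = 11.185 kg.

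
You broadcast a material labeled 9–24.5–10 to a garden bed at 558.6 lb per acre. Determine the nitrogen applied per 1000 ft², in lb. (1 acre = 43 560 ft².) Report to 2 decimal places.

1.15 lb N per thousand sq ft

nitrogen per acre = 558.6 × 9% = 50.274 lb.
Convert to per 1000 ft²: 50.274 × 0.0229568 = 1.15413 lb.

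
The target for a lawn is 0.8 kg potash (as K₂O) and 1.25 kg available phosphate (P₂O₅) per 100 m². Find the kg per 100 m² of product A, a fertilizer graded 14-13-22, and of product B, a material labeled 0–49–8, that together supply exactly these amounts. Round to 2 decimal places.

Per-100 m² balance (a = product A, b = product B):
K₂O: 0.22·a + 0.08·b = 0.8
P₂O₅: 0.13·a + 0.49·b = 1.25
From row1: a = (0.8 − 0.08·b) / 0.22.
Into row2: 0.13·(0.8 − 0.08·b)/0.22 + 0.49·b = 1.25 → b = 1.75565, a = 2.99795.

3.00 kg product A, 1.76 kg product B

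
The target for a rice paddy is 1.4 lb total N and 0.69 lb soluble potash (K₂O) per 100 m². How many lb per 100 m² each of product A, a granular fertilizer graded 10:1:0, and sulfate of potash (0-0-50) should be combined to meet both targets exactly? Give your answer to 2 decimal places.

14.00 lb product A, 1.38 lb sulfate of potash

Per-100 m² balance (a = product A, b = sulfate of potash):
N: 0.1·a + 0·b = 1.4
K₂O: 0·a + 0.5·b = 0.69
Solving simultaneously: a = 14, b = 1.38.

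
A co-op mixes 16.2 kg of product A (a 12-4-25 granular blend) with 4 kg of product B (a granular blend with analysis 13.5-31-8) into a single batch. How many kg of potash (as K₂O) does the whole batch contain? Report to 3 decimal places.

4.370 kg K₂O

K₂O mass = 25%×16.2 + 8%×4 = 4.37 kg.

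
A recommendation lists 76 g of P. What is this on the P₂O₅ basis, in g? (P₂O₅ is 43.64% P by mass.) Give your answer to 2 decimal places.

P₂O₅ = 76 / 0.4364 = 174.152 g.

174.15 g P₂O₅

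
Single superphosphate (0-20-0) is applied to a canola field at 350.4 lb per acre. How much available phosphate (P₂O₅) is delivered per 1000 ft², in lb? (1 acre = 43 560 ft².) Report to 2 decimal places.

1.61 lb P₂O₅ per thousand sq ft

P₂O₅ per acre = 350.4 × 20% = 70.08 lb.
Convert to per 1000 ft²: 70.08 × 0.0229568 = 1.60882 lb.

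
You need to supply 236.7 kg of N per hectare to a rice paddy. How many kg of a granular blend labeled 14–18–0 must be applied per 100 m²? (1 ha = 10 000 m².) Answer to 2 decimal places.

Product per hectare = 236.7 / 14% = 1690.71 kg.
Convert to per 100 m²: 1690.71 × 0.01 = 16.9071 kg.

16.91 kg of product per hundred sq m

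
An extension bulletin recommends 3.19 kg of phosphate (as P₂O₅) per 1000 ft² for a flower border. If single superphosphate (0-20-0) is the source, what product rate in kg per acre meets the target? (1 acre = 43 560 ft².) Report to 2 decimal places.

694.78 kg of product per acre

Product per 1000 ft² = 3.19 / 20% = 15.95 kg.
Convert to per acre: 15.95 × 43.56 = 694.782 kg.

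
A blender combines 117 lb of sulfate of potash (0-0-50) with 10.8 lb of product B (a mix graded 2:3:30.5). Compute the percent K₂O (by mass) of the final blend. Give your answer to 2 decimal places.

48.35% K₂O

Total mass = 117 + 10.8 = 127.8 lb.
K₂O mass = 50%×117 + 30.5%×10.8 = 61.794 lb.
% K₂O = 61.794 / 127.8 = 48.3521%.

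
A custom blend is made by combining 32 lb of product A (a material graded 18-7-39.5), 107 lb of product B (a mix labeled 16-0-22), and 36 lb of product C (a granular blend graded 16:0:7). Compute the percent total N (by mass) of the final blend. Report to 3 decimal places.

16.366% N

Total mass = 32 + 107 + 36 = 175 lb.
N mass = 18%×32 + 16%×107 + 16%×36 = 28.64 lb.
% N = 28.64 / 175 = 16.3657%.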